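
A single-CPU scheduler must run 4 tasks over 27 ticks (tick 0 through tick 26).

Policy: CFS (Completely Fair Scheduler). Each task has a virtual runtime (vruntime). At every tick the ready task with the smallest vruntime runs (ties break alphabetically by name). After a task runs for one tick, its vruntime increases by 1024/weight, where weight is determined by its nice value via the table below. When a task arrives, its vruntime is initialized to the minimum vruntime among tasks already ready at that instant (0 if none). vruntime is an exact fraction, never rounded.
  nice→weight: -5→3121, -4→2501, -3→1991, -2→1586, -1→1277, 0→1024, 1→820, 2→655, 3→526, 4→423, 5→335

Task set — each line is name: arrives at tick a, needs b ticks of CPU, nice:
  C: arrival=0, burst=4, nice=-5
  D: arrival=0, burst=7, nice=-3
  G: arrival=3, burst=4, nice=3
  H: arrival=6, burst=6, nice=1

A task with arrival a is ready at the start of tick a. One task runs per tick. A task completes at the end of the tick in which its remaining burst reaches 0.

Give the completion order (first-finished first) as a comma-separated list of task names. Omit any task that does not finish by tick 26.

completion order = C, D, G, H

t=0: vr[C=0 D=0] → run C
t=1: vr[C=1024/3121 D=0] → run D
t=2: vr[C=1024/3121 D=1024/1991] → run C
t=3: vr[C=2048/3121 D=1024/1991 G=1024/1991] → run D
t=4: vr[C=2048/3121 D=2048/1991 G=1024/1991] → run G
t=5: vr[C=2048/3121 D=2048/1991 G=1288704/523633] → run C
t=6: vr[C=3072/3121 D=2048/1991 G=1288704/523633 H=3072/3121] → run C
t=7: vr[D=2048/1991 G=1288704/523633 H=3072/3121] → run H
t=8: vr[D=2048/1991 G=1288704/523633 H=1428736/639805] → run D
t=9: vr[D=3072/1991 G=1288704/523633 H=1428736/639805] → run D
t=10: vr[D=4096/1991 G=1288704/523633 H=1428736/639805] → run D
t=11: vr[D=5120/1991 G=1288704/523633 H=1428736/639805] → run H
t=12: vr[D=5120/1991 G=1288704/523633 H=2227712/639805] → run G
t=13: vr[D=5120/1991 G=2308096/523633 H=2227712/639805] → run D
t=14: vr[D=6144/1991 G=2308096/523633 H=2227712/639805] → run D
t=15: vr[G=2308096/523633 H=2227712/639805] → run H
t=16: vr[G=2308096/523633 H=3026688/639805] → run G
t=17: vr[G=3327488/523633 H=3026688/639805] → run H
t=18: vr[G=3327488/523633 H=3825664/639805] → run H
t=19: vr[G=3327488/523633 H=924928/127961] → run G
t=20: vr[H=924928/127961] → run H
t=21: (idle)
t=22: (idle)
t=23: (idle)
t=24: (idle)
t=25: (idle)
t=26: (idle)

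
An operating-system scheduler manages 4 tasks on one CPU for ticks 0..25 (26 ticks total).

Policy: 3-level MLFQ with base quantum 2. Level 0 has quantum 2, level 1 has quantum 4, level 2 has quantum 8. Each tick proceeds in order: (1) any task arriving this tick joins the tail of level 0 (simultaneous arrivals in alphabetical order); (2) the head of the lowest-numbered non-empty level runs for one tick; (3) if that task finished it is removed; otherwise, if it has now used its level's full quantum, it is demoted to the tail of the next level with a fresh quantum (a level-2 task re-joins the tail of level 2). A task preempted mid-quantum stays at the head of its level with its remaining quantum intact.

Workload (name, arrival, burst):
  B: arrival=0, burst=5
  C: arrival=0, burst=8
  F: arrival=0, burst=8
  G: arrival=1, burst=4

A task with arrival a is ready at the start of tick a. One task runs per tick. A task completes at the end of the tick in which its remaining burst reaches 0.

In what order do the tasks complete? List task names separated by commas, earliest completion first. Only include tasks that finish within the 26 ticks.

t=0: L0/L1/L2 = BCF/-/- → run B
t=1: L0/L1/L2 = BCFG/-/- → run B
t=2: L0/L1/L2 = CFG/B/- → run C
t=3: L0/L1/L2 = CFG/B/- → run C
t=4: L0/L1/L2 = FG/BC/- → run F
t=5: L0/L1/L2 = FG/BC/- → run F
t=6: L0/L1/L2 = G/BCF/- → run G
t=7: L0/L1/L2 = G/BCF/- → run G
t=8: L0/L1/L2 = -/BCFG/- → run B
t=9: L0/L1/L2 = -/BCFG/- → run B
t=10: L0/L1/L2 = -/BCFG/- → run B
t=11: L0/L1/L2 = -/CFG/- → run C
t=12: L0/L1/L2 = -/CFG/- → run C
t=13: L0/L1/L2 = -/CFG/- → run C
t=14: L0/L1/L2 = -/CFG/- → run C
t=15: L0/L1/L2 = -/FG/C → run F
t=16: L0/L1/L2 = -/FG/C → run F
t=17: L0/L1/L2 = -/FG/C → run F
t=18: L0/L1/L2 = -/FG/C → run F
t=19: L0/L1/L2 = -/G/CF → run G
t=20: L0/L1/L2 = -/G/CF → run G
t=21: L0/L1/L2 = -/-/CF → run C
t=22: L0/L1/L2 = -/-/CF → run C
t=23: L0/L1/L2 = -/-/F → run F
t=24: L0/L1/L2 = -/-/F → run F
t=25: (idle)

completion order = B, G, C, F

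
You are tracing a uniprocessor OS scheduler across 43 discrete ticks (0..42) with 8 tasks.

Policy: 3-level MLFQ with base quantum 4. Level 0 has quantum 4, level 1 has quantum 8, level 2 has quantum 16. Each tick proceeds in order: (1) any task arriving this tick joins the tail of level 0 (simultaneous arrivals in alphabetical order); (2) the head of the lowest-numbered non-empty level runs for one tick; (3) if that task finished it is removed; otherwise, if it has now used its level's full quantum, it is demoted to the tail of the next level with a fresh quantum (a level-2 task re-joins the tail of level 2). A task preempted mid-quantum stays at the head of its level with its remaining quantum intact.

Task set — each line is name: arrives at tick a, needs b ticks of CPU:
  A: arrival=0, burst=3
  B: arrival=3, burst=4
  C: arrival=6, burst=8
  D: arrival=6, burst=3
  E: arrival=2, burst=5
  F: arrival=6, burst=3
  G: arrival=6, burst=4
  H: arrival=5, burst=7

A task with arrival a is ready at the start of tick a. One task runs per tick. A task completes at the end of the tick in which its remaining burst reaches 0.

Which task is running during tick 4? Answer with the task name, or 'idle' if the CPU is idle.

running at tick 4 = E

t=0: L0/L1/L2 = A/-/- → run A
t=1: L0/L1/L2 = A/-/- → run A
t=2: L0/L1/L2 = AE/-/- → run A
t=3: L0/L1/L2 = EB/-/- → run E
t=4: L0/L1/L2 = EB/-/- → run E
t=5: L0/L1/L2 = EBH/-/- → run E
t=6: L0/L1/L2 = EBHCDFG/-/- → run E
t=7: L0/L1/L2 = BHCDFG/E/- → run B
t=8: L0/L1/L2 = BHCDFG/E/- → run B
t=9: L0/L1/L2 = BHCDFG/E/- → run B
t=10: L0/L1/L2 = BHCDFG/E/- → run B
t=11: L0/L1/L2 = HCDFG/E/- → run H
t=12: L0/L1/L2 = HCDFG/E/- → run H
t=13: L0/L1/L2 = HCDFG/E/- → run H
t=14: L0/L1/L2 = HCDFG/E/- → run H
t=15: L0/L1/L2 = CDFG/EH/- → run C
t=16: L0/L1/L2 = CDFG/EH/- → run C
t=17: L0/L1/L2 = CDFG/EH/- → run C
t=18: L0/L1/L2 = CDFG/EH/- → run C
t=19: L0/L1/L2 = DFG/EHC/- → run D
t=20: L0/L1/L2 = DFG/EHC/- → run D
t=21: L0/L1/L2 = DFG/EHC/- → run D
t=22: L0/L1/L2 = FG/EHC/- → run F
t=23: L0/L1/L2 = FG/EHC/- → run F
t=24: L0/L1/L2 = FG/EHC/- → run F
t=25: L0/L1/L2 = G/EHC/- → run G
t=26: L0/L1/L2 = G/EHC/- → run G
t=27: L0/L1/L2 = G/EHC/- → run G
t=28: L0/L1/L2 = G/EHC/- → run G
t=29: L0/L1/L2 = -/EHC/- → run E
t=30: L0/L1/L2 = -/HC/- → run H
t=31: L0/L1/L2 = -/HC/- → run H
t=32: L0/L1/L2 = -/HC/- → run H
t=33: L0/L1/L2 = -/C/- → run C
t=34: L0/L1/L2 = -/C/- → run C
t=35: L0/L1/L2 = -/C/- → run C
t=36: L0/L1/L2 = -/C/- → run C
t=37: (idle)
t=38: (idle)
t=39: (idle)
t=40: (idle)
t=41: (idle)
t=42: (idle)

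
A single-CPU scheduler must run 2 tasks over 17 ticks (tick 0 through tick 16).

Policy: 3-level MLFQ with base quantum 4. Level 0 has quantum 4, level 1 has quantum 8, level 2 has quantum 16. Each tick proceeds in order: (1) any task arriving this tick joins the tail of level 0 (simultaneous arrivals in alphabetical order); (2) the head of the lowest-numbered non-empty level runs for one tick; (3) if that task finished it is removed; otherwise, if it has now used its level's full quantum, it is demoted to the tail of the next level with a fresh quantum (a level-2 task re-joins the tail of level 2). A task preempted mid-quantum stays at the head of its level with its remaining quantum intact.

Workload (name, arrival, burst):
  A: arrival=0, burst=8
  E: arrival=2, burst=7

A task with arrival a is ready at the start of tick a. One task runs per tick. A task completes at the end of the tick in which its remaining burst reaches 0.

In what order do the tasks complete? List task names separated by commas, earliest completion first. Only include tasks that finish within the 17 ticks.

completion order = A, E

t=0: L0/L1/L2 = A/-/- → run A
t=1: L0/L1/L2 = A/-/- → run A
t=2: L0/L1/L2 = AE/-/- → run A
t=3: L0/L1/L2 = AE/-/- → run A
t=4: L0/L1/L2 = E/A/- → run E
t=5: L0/L1/L2 = E/A/- → run E
t=6: L0/L1/L2 = E/A/- → run E
t=7: L0/L1/L2 = E/A/- → run E
t=8: L0/L1/L2 = -/AE/- → run A
t=9: L0/L1/L2 = -/AE/- → run A
t=10: L0/L1/L2 = -/AE/- → run A
t=11: L0/L1/L2 = -/AE/- → run A
t=12: L0/L1/L2 = -/E/- → run E
t=13: L0/L1/L2 = -/E/- → run E
t=14: L0/L1/L2 = -/E/- → run E
t=15: (idle)
t=16: (idle)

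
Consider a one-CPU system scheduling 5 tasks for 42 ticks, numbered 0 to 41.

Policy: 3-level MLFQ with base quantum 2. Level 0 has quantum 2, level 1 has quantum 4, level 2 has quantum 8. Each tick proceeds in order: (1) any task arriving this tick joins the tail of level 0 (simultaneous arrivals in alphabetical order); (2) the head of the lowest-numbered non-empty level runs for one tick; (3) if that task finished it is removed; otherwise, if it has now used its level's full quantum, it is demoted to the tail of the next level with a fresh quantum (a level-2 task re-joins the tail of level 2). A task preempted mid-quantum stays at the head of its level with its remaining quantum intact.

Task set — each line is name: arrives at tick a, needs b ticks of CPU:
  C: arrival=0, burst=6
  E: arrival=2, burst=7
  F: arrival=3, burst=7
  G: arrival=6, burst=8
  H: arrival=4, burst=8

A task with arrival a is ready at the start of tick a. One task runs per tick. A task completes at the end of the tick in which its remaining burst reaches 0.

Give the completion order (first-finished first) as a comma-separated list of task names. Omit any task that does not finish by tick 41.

t=0: L0/L1/L2 = C/-/- → run C
t=1: L0/L1/L2 = C/-/- → run C
t=2: L0/L1/L2 = E/C/- → run E
t=3: L0/L1/L2 = EF/C/- → run E
t=4: L0/L1/L2 = FH/CE/- → run F
t=5: L0/L1/L2 = FH/CE/- → run F
t=6: L0/L1/L2 = HG/CEF/- → run H
t=7: L0/L1/L2 = HG/CEF/- → run H
t=8: L0/L1/L2 = G/CEFH/- → run G
t=9: L0/L1/L2 = G/CEFH/- → run G
t=10: L0/L1/L2 = -/CEFHG/- → run C
t=11: L0/L1/L2 = -/CEFHG/- → run C
t=12: L0/L1/L2 = -/CEFHG/- → run C
t=13: L0/L1/L2 = -/CEFHG/- → run C
t=14: L0/L1/L2 = -/EFHG/- → run E
t=15: L0/L1/L2 = -/EFHG/- → run E
t=16: L0/L1/L2 = -/EFHG/- → run E
t=17: L0/L1/L2 = -/EFHG/- → run E
t=18: L0/L1/L2 = -/FHG/E → run F
t=19: L0/L1/L2 = -/FHG/E → run F
t=20: L0/L1/L2 = -/FHG/E → run F
t=21: L0/L1/L2 = -/FHG/E → run F
t=22: L0/L1/L2 = -/HG/EF → run H
t=23: L0/L1/L2 = -/HG/EF → run H
t=24: L0/L1/L2 = -/HG/EF → run H
t=25: L0/L1/L2 = -/HG/EF → run H
t=26: L0/L1/L2 = -/G/EFH → run G
t=27: L0/L1/L2 = -/G/EFH → run G
t=28: L0/L1/L2 = -/G/EFH → run G
t=29: L0/L1/L2 = -/G/EFH → run G
t=30: L0/L1/L2 = -/-/EFHG → run E
t=31: L0/L1/L2 = -/-/FHG → run F
t=32: L0/L1/L2 = -/-/HG → run H
t=33: L0/L1/L2 = -/-/HG → run H
t=34: L0/L1/L2 = -/-/G → run G
t=35: L0/L1/L2 = -/-/G → run G
t=36: (idle)
t=37: (idle)
t=38: (idle)
t=39: (idle)
t=40: (idle)
t=41: (idle)

completion order = C, E, F, H, G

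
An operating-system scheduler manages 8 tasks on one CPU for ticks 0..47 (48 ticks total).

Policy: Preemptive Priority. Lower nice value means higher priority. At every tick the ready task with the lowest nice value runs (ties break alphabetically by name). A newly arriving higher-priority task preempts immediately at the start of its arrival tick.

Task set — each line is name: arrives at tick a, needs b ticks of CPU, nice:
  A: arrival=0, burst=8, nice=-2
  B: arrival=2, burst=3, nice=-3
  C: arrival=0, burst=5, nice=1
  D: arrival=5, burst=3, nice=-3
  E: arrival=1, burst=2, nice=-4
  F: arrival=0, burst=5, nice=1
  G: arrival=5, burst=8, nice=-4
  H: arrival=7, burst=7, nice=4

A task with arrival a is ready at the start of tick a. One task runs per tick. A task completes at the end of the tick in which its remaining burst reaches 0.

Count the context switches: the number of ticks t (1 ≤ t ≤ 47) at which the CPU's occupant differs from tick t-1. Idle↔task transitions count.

t=0: ready={A,C,F} → run A
t=1: ready={A,C,E,F} → run E
t=2: ready={A,B,C,E,F} → run E
t=3: ready={A,B,C,F} → run B
t=4: ready={A,B,C,F} → run B
t=5: ready={A,B,C,D,F,G} → run G
t=6: ready={A,B,C,D,F,G} → run G
t=7: ready={A,B,C,D,F,G,H} → run G
t=8: ready={A,B,C,D,F,G,H} → run G
t=9: ready={A,B,C,D,F,G,H} → run G
t=10: ready={A,B,C,D,F,G,H} → run G
t=11: ready={A,B,C,D,F,G,H} → run G
t=12: ready={A,B,C,D,F,G,H} → run G
t=13: ready={A,B,C,D,F,H} → run B
t=14: ready={A,C,D,F,H} → run D
t=15: ready={A,C,D,F,H} → run D
t=16: ready={A,C,D,F,H} → run D
t=17: ready={A,C,F,H} → run A
t=18: ready={A,C,F,H} → run A
t=19: ready={A,C,F,H} → run A
t=20: ready={A,C,F,H} → run A
t=21: ready={A,C,F,H} → run A
t=22: ready={A,C,F,H} → run A
t=23: ready={A,C,F,H} → run A
t=24: ready={C,F,H} → run C
t=25: ready={C,F,H} → run C
t=26: ready={C,F,H} → run C
t=27: ready={C,F,H} → run C
t=28: ready={C,F,H} → run C
t=29: ready={F,H} → run F
t=30: ready={F,H} → run F
t=31: ready={F,H} → run F
t=32: ready={F,H} → run F
t=33: ready={F,H} → run F
t=34: ready={H} → run H
t=35: ready={H} → run H
t=36: ready={H} → run H
t=37: ready={H} → run H
t=38: ready={H} → run H
t=39: ready={H} → run H
t=40: ready={H} → run H
t=41: (idle)
t=42: (idle)
t=43: (idle)
t=44: (idle)
t=45: (idle)
t=46: (idle)
t=47: (idle)

context switches = 10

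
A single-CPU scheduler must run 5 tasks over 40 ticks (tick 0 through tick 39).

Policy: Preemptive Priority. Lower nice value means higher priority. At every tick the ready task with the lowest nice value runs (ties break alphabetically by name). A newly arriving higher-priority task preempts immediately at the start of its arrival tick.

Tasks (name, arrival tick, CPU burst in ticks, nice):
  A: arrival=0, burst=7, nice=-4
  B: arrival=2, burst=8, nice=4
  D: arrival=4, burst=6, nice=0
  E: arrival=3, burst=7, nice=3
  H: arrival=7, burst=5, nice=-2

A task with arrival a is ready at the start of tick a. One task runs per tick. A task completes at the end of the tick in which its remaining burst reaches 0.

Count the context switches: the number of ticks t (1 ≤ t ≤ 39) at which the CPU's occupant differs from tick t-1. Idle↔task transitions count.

t=0: ready={A} → run A
t=1: ready={A} → run A
t=2: ready={A,B} → run A
t=3: ready={A,B,E} → run A
t=4: ready={A,B,D,E} → run A
t=5: ready={A,B,D,E} → run A
t=6: ready={A,B,D,E} → run A
t=7: ready={B,D,E,H} → run H
t=8: ready={B,D,E,H} → run H
t=9: ready={B,D,E,H} → run H
t=10: ready={B,D,E,H} → run H
t=11: ready={B,D,E,H} → run H
t=12: ready={B,D,E} → run D
t=13: ready={B,D,E} → run D
t=14: ready={B,D,E} → run D
t=15: ready={B,D,E} → run D
t=16: ready={B,D,E} → run D
t=17: ready={B,D,E} → run D
t=18: ready={B,E} → run E
t=19: ready={B,E} → run E
t=20: ready={B,E} → run E
t=21: ready={B,E} → run E
t=22: ready={B,E} → run E
t=23: ready={B,E} → run E
t=24: ready={B,E} → run E
t=25: ready={B} → run B
t=26: ready={B} → run B
t=27: ready={B} → run B
t=28: ready={B} → run B
t=29: ready={B} → run B
t=30: ready={B} → run B
t=31: ready={B} → run B
t=32: ready={B} → run B
t=33: (idle)
t=34: (idle)
t=35: (idle)
t=36: (idle)
t=37: (idle)
t=38: (idle)
t=39: (idle)

context switches = 5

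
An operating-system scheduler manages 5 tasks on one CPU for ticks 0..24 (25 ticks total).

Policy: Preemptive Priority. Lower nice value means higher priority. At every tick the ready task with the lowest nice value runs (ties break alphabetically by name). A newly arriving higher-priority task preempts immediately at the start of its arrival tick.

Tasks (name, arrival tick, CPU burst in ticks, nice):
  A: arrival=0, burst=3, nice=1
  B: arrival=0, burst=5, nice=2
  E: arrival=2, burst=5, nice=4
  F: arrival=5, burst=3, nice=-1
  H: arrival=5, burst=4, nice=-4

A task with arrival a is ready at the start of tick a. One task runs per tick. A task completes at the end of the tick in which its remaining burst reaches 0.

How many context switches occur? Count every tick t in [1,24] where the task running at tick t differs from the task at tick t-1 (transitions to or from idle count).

t=0: ready={A,B} → run A
t=1: ready={A,B} → run A
t=2: ready={A,B,E} → run A
t=3: ready={B,E} → run B
t=4: ready={B,E} → run B
t=5: ready={B,E,F,H} → run H
t=6: ready={B,E,F,H} → run H
t=7: ready={B,E,F,H} → run H
t=8: ready={B,E,F,H} → run H
t=9: ready={B,E,F} → run F
t=10: ready={B,E,F} → run F
t=11: ready={B,E,F} → run F
t=12: ready={B,E} → run B
t=13: ready={B,E} → run B
t=14: ready={B,E} → run B
t=15: ready={E} → run E
t=16: ready={E} → run E
t=17: ready={E} → run E
t=18: ready={E} → run E
t=19: ready={E} → run E
t=20: (idle)
t=21: (idle)
t=22: (idle)
t=23: (idle)
t=24: (idle)

context switches = 6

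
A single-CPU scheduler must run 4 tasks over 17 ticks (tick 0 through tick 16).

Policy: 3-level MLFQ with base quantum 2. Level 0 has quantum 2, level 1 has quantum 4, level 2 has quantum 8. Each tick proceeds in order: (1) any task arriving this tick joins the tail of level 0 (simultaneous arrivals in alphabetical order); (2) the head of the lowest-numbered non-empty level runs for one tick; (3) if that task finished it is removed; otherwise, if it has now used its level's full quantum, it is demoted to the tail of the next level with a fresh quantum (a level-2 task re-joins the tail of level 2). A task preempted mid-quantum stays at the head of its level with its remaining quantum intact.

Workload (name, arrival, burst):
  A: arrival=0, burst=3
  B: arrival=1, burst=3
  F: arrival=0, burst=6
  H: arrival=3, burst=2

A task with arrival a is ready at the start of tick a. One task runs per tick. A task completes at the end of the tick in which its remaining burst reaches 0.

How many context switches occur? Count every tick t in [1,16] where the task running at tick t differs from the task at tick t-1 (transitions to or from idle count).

t=0: L0/L1/L2 = AF/-/- → run A
t=1: L0/L1/L2 = AFB/-/- → run A
t=2: L0/L1/L2 = FB/A/- → run F
t=3: L0/L1/L2 = FBH/A/- → run F
t=4: L0/L1/L2 = BH/AF/- → run B
t=5: L0/L1/L2 = BH/AF/- → run B
t=6: L0/L1/L2 = H/AFB/- → run H
t=7: L0/L1/L2 = H/AFB/- → run H
t=8: L0/L1/L2 = -/AFB/- → run A
t=9: L0/L1/L2 = -/FB/- → run F
t=10: L0/L1/L2 = -/FB/- → run F
t=11: L0/L1/L2 = -/FB/- → run F
t=12: L0/L1/L2 = -/FB/- → run F
t=13: L0/L1/L2 = -/B/- → run B
t=14: (idle)
t=15: (idle)
t=16: (idle)

context switches = 7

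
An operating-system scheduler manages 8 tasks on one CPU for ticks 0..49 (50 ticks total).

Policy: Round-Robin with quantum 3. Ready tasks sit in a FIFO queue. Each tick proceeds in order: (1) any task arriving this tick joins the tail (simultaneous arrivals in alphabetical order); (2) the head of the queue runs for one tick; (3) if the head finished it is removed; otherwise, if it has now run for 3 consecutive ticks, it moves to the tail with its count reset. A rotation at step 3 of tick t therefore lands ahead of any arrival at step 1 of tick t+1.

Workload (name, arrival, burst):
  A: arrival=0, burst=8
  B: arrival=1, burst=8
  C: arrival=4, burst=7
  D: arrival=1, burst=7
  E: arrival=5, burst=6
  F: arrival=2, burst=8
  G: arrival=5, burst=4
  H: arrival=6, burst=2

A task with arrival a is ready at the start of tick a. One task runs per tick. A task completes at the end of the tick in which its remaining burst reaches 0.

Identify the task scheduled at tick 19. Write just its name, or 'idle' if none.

running at tick 19 = E

t=0: queue=[A] q_used=0 → run A
t=1: queue=[A,B,D] q_used=1 → run A
t=2: queue=[A,B,D,F] q_used=2 → run A
t=3: queue=[B,D,F,A] q_used=0 → run B
t=4: queue=[B,D,F,A,C] q_used=1 → run B
t=5: queue=[B,D,F,A,C,E,G] q_used=2 → run B
t=6: queue=[D,F,A,C,E,G,B,H] q_used=0 → run D
t=7: queue=[D,F,A,C,E,G,B,H] q_used=1 → run D
t=8: queue=[D,F,A,C,E,G,B,H] q_used=2 → run D
t=9: queue=[F,A,C,E,G,B,H,D] q_used=0 → run F
t=10: queue=[F,A,C,E,G,B,H,D] q_used=1 → run F
t=11: queue=[F,A,C,E,G,B,H,D] q_used=2 → run F
t=12: queue=[A,C,E,G,B,H,D,F] q_used=0 → run A
t=13: queue=[A,C,E,G,B,H,D,F] q_used=1 → run A
t=14: queue=[A,C,E,G,B,H,D,F] q_used=2 → run A
t=15: queue=[C,E,G,B,H,D,F,A] q_used=0 → run C
t=16: queue=[C,E,G,B,H,D,F,A] q_used=1 → run C
t=17: queue=[C,E,G,B,H,D,F,A] q_used=2 → run C
t=18: queue=[E,G,B,H,D,F,A,C] q_used=0 → run E
t=19: queue=[E,G,B,H,D,F,A,C] q_used=1 → run E
t=20: queue=[E,G,B,H,D,F,A,C] q_used=2 → run E
t=21: queue=[G,B,H,D,F,A,C,E] q_used=0 → run G
t=22: queue=[G,B,H,D,F,A,C,E] q_used=1 → run G
t=23: queue=[G,B,H,D,F,A,C,E] q_used=2 → run G
t=24: queue=[B,H,D,F,A,C,E,G] q_used=0 → run B
t=25: queue=[B,H,D,F,A,C,E,G] q_used=1 → run B
t=26: queue=[B,H,D,F,A,C,E,G] q_used=2 → run B
t=27: queue=[H,D,F,A,C,E,G,B] q_used=0 → run H
t=28: queue=[H,D,F,A,C,E,G,B] q_used=1 → run H
t=29: queue=[D,F,A,C,E,G,B] q_used=0 → run D
t=30: queue=[D,F,A,C,E,G,B] q_used=1 → run D
t=31: queue=[D,F,A,C,E,G,B] q_used=2 → run D
t=32: queue=[F,A,C,E,G,B,D] q_used=0 → run F
t=33: queue=[F,A,C,E,G,B,D] q_used=1 → run F
t=34: queue=[F,A,C,E,G,B,D] q_used=2 → run F
t=35: queue=[A,C,E,G,B,D,F] q_used=0 → run A
t=36: queue=[A,C,E,G,B,D,F] q_used=1 → run A
t=37: queue=[C,E,G,B,D,F] q_used=0 → run C
t=38: queue=[C,E,G,B,D,F] q_used=1 → run C
t=39: queue=[C,E,G,B,D,F] q_used=2 → run C
t=40: queue=[E,G,B,D,F,C] q_used=0 → run E
t=41: queue=[E,G,B,D,F,C] q_used=1 → run E
t=42: queue=[E,G,B,D,F,C] q_used=2 → run E
t=43: queue=[G,B,D,F,C] q_used=0 → run G
t=44: queue=[B,D,F,C] q_used=0 → run B
t=45: queue=[B,D,F,C] q_used=1 → run B
t=46: queue=[D,F,C] q_used=0 → run D
t=47: queue=[F,C] q_used=0 → run F
t=48: queue=[F,C] q_used=1 → run F
t=49: queue=[C] q_used=0 → run C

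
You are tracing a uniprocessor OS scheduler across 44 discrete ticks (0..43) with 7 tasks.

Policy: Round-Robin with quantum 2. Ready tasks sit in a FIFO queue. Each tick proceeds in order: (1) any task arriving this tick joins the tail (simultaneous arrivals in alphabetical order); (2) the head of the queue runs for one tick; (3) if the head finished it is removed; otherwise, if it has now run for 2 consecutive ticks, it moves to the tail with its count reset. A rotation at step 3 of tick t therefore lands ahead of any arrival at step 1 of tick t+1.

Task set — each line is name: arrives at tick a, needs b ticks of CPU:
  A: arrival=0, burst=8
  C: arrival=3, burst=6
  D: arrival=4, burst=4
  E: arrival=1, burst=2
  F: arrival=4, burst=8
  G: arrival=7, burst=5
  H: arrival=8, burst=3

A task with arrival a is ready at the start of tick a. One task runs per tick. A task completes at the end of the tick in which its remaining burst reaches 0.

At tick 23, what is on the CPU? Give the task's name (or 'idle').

t=0: queue=[A] q_used=0 → run A
t=1: queue=[A,E] q_used=1 → run A
t=2: queue=[E,A] q_used=0 → run E
t=3: queue=[E,A,C] q_used=1 → run E
t=4: queue=[A,C,D,F] q_used=0 → run A
t=5: queue=[A,C,D,F] q_used=1 → run A
t=6: queue=[C,D,F,A] q_used=0 → run C
t=7: queue=[C,D,F,A,G] q_used=1 → run C
t=8: queue=[D,F,A,G,C,H] q_used=0 → run D
t=9: queue=[D,F,A,G,C,H] q_used=1 → run D
t=10: queue=[F,A,G,C,H,D] q_used=0 → run F
t=11: queue=[F,A,G,C,H,D] q_used=1 → run F
t=12: queue=[A,G,C,H,D,F] q_used=0 → run A
t=13: queue=[A,G,C,H,D,F] q_used=1 → run A
t=14: queue=[G,C,H,D,F,A] q_used=0 → run G
t=15: queue=[G,C,H,D,F,A] q_used=1 → run G
t=16: queue=[C,H,D,F,A,G] q_used=0 → run C
t=17: queue=[C,H,D,F,A,G] q_used=1 → run C
t=18: queue=[H,D,F,A,G,C] q_used=0 → run H
t=19: queue=[H,D,F,A,G,C] q_used=1 → run H
t=20: queue=[D,F,A,G,C,H] q_used=0 → run D
t=21: queue=[D,F,A,G,C,H] q_used=1 → run D
t=22: queue=[F,A,G,C,H] q_used=0 → run F
t=23: queue=[F,A,G,C,H] q_used=1 → run F
t=24: queue=[A,G,C,H,F] q_used=0 → run A
t=25: queue=[A,G,C,H,F] q_used=1 → run A
t=26: queue=[G,C,H,F] q_used=0 → run G
t=27: queue=[G,C,H,F] q_used=1 → run G
t=28: queue=[C,H,F,G] q_used=0 → run C
t=29: queue=[C,H,F,G] q_used=1 → run C
t=30: queue=[H,F,G] q_used=0 → run H
t=31: queue=[F,G] q_used=0 → run F
t=32: queue=[F,G] q_used=1 → run F
t=33: queue=[G,F] q_used=0 → run G
t=34: queue=[F] q_used=0 → run F
t=35: queue=[F] q_used=1 → run F
t=36: (idle)
t=37: (idle)
t=38: (idle)
t=39: (idle)
t=40: (idle)
t=41: (idle)
t=42: (idle)
t=43: (idle)

running at tick 23 = F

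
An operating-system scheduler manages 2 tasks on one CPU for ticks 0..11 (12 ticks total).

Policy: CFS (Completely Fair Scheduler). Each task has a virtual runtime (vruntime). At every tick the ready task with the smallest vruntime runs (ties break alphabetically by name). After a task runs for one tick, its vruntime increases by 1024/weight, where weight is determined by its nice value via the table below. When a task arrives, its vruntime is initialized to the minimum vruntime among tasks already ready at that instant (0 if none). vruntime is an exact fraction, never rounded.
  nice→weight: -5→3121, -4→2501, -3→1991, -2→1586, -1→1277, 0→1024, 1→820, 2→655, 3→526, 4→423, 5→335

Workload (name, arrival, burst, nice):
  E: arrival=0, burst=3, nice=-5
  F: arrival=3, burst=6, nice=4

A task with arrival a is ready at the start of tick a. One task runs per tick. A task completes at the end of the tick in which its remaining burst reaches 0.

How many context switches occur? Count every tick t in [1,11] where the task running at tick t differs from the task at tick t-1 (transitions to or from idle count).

context switches = 2

t=0: vr[E=0] → run E
t=1: vr[E=1024/3121] → run E
t=2: vr[E=2048/3121] → run E
t=3: vr[F=0] → run F
t=4: vr[F=1024/423] → run F
t=5: vr[F=2048/423] → run F
t=6: vr[F=1024/141] → run F
t=7: vr[F=4096/423] → run F
t=8: vr[F=5120/423] → run F
t=9: (idle)
t=10: (idle)
t=11: (idle)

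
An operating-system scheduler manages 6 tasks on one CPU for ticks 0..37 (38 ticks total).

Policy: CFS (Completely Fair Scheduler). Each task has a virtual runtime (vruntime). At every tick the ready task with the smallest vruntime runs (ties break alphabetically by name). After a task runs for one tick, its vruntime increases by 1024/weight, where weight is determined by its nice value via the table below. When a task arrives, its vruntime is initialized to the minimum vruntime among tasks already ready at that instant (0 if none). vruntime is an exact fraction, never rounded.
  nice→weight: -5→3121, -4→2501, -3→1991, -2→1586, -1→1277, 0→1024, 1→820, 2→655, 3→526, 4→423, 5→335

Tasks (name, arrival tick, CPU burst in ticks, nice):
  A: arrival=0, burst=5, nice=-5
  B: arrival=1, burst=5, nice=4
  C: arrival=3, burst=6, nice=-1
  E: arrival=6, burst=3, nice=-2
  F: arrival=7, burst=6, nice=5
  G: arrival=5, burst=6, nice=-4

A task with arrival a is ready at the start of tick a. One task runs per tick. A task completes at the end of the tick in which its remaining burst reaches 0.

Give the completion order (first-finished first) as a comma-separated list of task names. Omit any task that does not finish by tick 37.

completion order = A, E, G, C, B, F

t=0: vr[A=0] → run A
t=1: vr[A=1024/3121 B=1024/3121] → run A
t=2: vr[A=2048/3121 B=1024/3121] → run B
t=3: vr[A=2048/3121 B=3629056/1320183 C=2048/3121] → run A
t=4: vr[A=3072/3121 B=3629056/1320183 C=2048/3121] → run C
t=5: vr[A=3072/3121 B=3629056/1320183 C=5811200/3985517 G=3072/3121] → run A
t=6: vr[A=4096/3121 B=3629056/1320183 C=5811200/3985517 E=3072/3121 G=3072/3121] → run E
t=7: vr[A=4096/3121 B=3629056/1320183 C=5811200/3985517 E=4034048/2474953 F=3072/3121 G=3072/3121] → run F
t=8: vr[A=4096/3121 B=3629056/1320183 C=5811200/3985517 E=4034048/2474953 F=4225024/1045535 G=3072/3121] → run G
t=9: vr[A=4096/3121 B=3629056/1320183 C=5811200/3985517 E=4034048/2474953 F=4225024/1045535 G=10878976/7805621] → run A
t=10: vr[B=3629056/1320183 C=5811200/3985517 E=4034048/2474953 F=4225024/1045535 G=10878976/7805621] → run G
t=11: vr[B=3629056/1320183 C=5811200/3985517 E=4034048/2474953 F=4225024/1045535 G=14074880/7805621] → run C
t=12: vr[B=3629056/1320183 C=9007104/3985517 E=4034048/2474953 F=4225024/1045535 G=14074880/7805621] → run E
t=13: vr[B=3629056/1320183 C=9007104/3985517 E=5632000/2474953 F=4225024/1045535 G=14074880/7805621] → run G
t=14: vr[B=3629056/1320183 C=9007104/3985517 E=5632000/2474953 F=4225024/1045535 G=17270784/7805621] → run G
t=15: vr[B=3629056/1320183 C=9007104/3985517 E=5632000/2474953 F=4225024/1045535 G=20466688/7805621] → run C
t=16: vr[B=3629056/1320183 C=12203008/3985517 E=5632000/2474953 F=4225024/1045535 G=20466688/7805621] → run E
t=17: vr[B=3629056/1320183 C=12203008/3985517 F=4225024/1045535 G=20466688/7805621] → run G
t=18: vr[B=3629056/1320183 C=12203008/3985517 F=4225024/1045535 G=23662592/7805621] → run B
t=19: vr[B=6824960/1320183 C=12203008/3985517 F=4225024/1045535 G=23662592/7805621] → run G
t=20: vr[B=6824960/1320183 C=12203008/3985517 F=4225024/1045535] → run C
t=21: vr[B=6824960/1320183 C=15398912/3985517 F=4225024/1045535] → run C
t=22: vr[B=6824960/1320183 C=18594816/3985517 F=4225024/1045535] → run F
t=23: vr[B=6824960/1320183 C=18594816/3985517 F=7420928/1045535] → run C
t=24: vr[B=6824960/1320183 F=7420928/1045535] → run B
t=25: vr[B=3340288/440061 F=7420928/1045535] → run F
t=26: vr[B=3340288/440061 F=10616832/1045535] → run B
t=27: vr[B=13216768/1320183 F=10616832/1045535] → run B
t=28: vr[F=10616832/1045535] → run F
t=29: vr[F=13812736/1045535] → run F
t=30: vr[F=3401728/209107] → run F
t=31: (idle)
t=32: (idle)
t=33: (idle)
t=34: (idle)
t=35: (idle)
t=36: (idle)
t=37: (idle)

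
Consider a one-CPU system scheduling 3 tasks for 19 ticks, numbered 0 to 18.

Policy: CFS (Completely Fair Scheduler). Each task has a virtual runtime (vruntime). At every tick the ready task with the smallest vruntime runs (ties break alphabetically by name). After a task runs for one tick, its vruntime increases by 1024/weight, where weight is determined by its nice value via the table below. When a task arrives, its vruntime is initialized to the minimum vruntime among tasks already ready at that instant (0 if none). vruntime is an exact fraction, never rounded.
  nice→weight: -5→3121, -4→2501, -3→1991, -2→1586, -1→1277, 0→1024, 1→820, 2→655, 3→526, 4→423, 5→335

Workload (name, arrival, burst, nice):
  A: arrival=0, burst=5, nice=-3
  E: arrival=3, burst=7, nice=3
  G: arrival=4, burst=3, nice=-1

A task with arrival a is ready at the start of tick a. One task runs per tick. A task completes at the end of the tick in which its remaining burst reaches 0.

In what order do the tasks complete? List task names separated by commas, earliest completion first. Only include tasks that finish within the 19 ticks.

t=0: vr[A=0] → run A
t=1: vr[A=1024/1991] → run A
t=2: vr[A=2048/1991] → run A
t=3: vr[A=3072/1991 E=3072/1991] → run A
t=4: vr[A=4096/1991 E=3072/1991 G=3072/1991] → run E
t=5: vr[A=4096/1991 E=1827328/523633 G=3072/1991] → run G
t=6: vr[A=4096/1991 E=1827328/523633 G=5961728/2542507] → run A
t=7: vr[E=1827328/523633 G=5961728/2542507] → run G
t=8: vr[E=1827328/523633 G=8000512/2542507] → run G
t=9: vr[E=1827328/523633] → run E
t=10: vr[E=2846720/523633] → run E
t=11: vr[E=3866112/523633] → run E
t=12: vr[E=4885504/523633] → run E
t=13: vr[E=5904896/523633] → run E
t=14: vr[E=6924288/523633] → run E
t=15: (idle)
t=16: (idle)
t=17: (idle)
t=18: (idle)

completion order = A, G, E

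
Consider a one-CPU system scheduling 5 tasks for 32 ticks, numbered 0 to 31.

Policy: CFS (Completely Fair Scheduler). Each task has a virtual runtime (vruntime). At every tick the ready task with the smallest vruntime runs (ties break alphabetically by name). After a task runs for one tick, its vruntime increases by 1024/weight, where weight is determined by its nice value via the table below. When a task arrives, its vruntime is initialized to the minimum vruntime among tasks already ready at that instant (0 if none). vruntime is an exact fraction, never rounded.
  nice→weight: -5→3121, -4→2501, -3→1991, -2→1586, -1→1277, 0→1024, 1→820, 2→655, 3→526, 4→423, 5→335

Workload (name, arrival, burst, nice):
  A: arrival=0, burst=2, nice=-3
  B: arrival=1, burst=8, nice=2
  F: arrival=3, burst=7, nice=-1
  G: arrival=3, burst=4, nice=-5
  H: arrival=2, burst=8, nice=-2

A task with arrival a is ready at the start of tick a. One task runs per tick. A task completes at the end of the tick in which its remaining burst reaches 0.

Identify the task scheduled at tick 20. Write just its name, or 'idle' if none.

running at tick 20 = H

t=0: vr[A=0] → run A
t=1: vr[A=1024/1991 B=1024/1991] → run A
t=2: vr[B=1024/1991 H=1024/1991] → run B
t=3: vr[B=2709504/1304105 F=1024/1991 G=1024/1991 H=1024/1991] → run F
t=4: vr[B=2709504/1304105 F=3346432/2542507 G=1024/1991 H=1024/1991] → run G
t=5: vr[B=2709504/1304105 F=3346432/2542507 G=5234688/6213911 H=1024/1991] → run H
t=6: vr[B=2709504/1304105 F=3346432/2542507 G=5234688/6213911 H=1831424/1578863] → run G
t=7: vr[B=2709504/1304105 F=3346432/2542507 G=7273472/6213911 H=1831424/1578863] → run H
t=8: vr[B=2709504/1304105 F=3346432/2542507 G=7273472/6213911 H=2850816/1578863] → run G
t=9: vr[B=2709504/1304105 F=3346432/2542507 G=9312256/6213911 H=2850816/1578863] → run F
t=10: vr[B=2709504/1304105 F=5385216/2542507 G=9312256/6213911 H=2850816/1578863] → run G
t=11: vr[B=2709504/1304105 F=5385216/2542507 H=2850816/1578863] → run H
t=12: vr[B=2709504/1304105 F=5385216/2542507 H=3870208/1578863] → run B
t=13: vr[B=4748288/1304105 F=5385216/2542507 H=3870208/1578863] → run F
t=14: vr[B=4748288/1304105 F=7424000/2542507 H=3870208/1578863] → run H
t=15: vr[B=4748288/1304105 F=7424000/2542507 H=4889600/1578863] → run F
t=16: vr[B=4748288/1304105 F=9462784/2542507 H=4889600/1578863] → run H
t=17: vr[B=4748288/1304105 F=9462784/2542507 H=5908992/1578863] → run B
t=18: vr[B=6787072/1304105 F=9462784/2542507 H=5908992/1578863] → run F
t=19: vr[B=6787072/1304105 F=11501568/2542507 H=5908992/1578863] → run H
t=20: vr[B=6787072/1304105 F=11501568/2542507 H=6928384/1578863] → run H
t=21: vr[B=6787072/1304105 F=11501568/2542507 H=7947776/1578863] → run F
t=22: vr[B=6787072/1304105 F=13540352/2542507 H=7947776/1578863] → run H
t=23: vr[B=6787072/1304105 F=13540352/2542507] → run B
t=24: vr[B=8825856/1304105 F=13540352/2542507] → run F
t=25: vr[B=8825856/1304105] → run B
t=26: vr[B=2172928/260821] → run B
t=27: vr[B=12903424/1304105] → run B
t=28: vr[B=14942208/1304105] → run B
t=29: (idle)
t=30: (idle)
t=31: (idle)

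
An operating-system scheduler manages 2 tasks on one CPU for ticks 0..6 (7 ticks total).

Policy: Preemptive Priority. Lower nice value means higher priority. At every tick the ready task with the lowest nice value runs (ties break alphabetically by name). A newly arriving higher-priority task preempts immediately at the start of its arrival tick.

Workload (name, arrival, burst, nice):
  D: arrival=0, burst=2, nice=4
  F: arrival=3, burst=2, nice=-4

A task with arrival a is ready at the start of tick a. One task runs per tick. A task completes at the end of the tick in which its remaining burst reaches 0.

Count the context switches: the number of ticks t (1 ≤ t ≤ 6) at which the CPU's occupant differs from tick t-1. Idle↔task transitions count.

context switches = 3

t=0: ready={D} → run D
t=1: ready={D} → run D
t=2: (idle)
t=3: ready={F} → run F
t=4: ready={F} → run F
t=5: (idle)
t=6: (idle)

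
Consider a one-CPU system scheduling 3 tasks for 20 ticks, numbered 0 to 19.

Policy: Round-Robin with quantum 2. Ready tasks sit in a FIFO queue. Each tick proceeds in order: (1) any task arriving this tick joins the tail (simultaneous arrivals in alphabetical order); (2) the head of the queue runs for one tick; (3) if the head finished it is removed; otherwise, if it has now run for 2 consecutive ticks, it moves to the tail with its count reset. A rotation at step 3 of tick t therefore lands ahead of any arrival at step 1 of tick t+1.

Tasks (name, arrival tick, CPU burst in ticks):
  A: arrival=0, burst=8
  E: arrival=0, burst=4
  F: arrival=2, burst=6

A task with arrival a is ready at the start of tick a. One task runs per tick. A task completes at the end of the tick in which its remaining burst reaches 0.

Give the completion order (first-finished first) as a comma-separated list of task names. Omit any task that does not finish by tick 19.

completion order = E, A, F

t=0: queue=[A,E] q_used=0 → run A
t=1: queue=[A,E] q_used=1 → run A
t=2: queue=[E,A,F] q_used=0 → run E
t=3: queue=[E,A,F] q_used=1 → run E
t=4: queue=[A,F,E] q_used=0 → run A
t=5: queue=[A,F,E] q_used=1 → run A
t=6: queue=[F,E,A] q_used=0 → run F
t=7: queue=[F,E,A] q_used=1 → run F
t=8: queue=[E,A,F] q_used=0 → run E
t=9: queue=[E,A,F] q_used=1 → run E
t=10: queue=[A,F] q_used=0 → run A
t=11: queue=[A,F] q_used=1 → run A
t=12: queue=[F,A] q_used=0 → run F
t=13: queue=[F,A] q_used=1 → run F
t=14: queue=[A,F] q_used=0 → run A
t=15: queue=[A,F] q_used=1 → run A
t=16: queue=[F] q_used=0 → run F
t=17: queue=[F] q_used=1 → run F
t=18: (idle)
t=19: (idle)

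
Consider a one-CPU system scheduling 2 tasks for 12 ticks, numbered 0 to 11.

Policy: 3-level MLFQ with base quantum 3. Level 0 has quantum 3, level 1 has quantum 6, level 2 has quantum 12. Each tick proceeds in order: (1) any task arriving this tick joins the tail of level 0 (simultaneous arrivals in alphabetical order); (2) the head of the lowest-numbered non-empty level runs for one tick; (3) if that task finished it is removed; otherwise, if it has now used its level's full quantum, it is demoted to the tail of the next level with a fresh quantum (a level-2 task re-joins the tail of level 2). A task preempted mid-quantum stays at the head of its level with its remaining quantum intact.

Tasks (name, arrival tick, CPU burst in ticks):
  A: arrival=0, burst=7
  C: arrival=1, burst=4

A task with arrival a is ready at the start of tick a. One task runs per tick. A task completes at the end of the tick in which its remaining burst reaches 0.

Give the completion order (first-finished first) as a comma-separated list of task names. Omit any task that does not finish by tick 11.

t=0: L0/L1/L2 = A/-/- → run A
t=1: L0/L1/L2 = AC/-/- → run A
t=2: L0/L1/L2 = AC/-/- → run A
t=3: L0/L1/L2 = C/A/- → run C
t=4: L0/L1/L2 = C/A/- → run C
t=5: L0/L1/L2 = C/A/- → run C
t=6: L0/L1/L2 = -/AC/- → run A
t=7: L0/L1/L2 = -/AC/- → run A
t=8: L0/L1/L2 = -/AC/- → run A
t=9: L0/L1/L2 = -/AC/- → run A
t=10: L0/L1/L2 = -/C/- → run C
t=11: (idle)

completion order = A, C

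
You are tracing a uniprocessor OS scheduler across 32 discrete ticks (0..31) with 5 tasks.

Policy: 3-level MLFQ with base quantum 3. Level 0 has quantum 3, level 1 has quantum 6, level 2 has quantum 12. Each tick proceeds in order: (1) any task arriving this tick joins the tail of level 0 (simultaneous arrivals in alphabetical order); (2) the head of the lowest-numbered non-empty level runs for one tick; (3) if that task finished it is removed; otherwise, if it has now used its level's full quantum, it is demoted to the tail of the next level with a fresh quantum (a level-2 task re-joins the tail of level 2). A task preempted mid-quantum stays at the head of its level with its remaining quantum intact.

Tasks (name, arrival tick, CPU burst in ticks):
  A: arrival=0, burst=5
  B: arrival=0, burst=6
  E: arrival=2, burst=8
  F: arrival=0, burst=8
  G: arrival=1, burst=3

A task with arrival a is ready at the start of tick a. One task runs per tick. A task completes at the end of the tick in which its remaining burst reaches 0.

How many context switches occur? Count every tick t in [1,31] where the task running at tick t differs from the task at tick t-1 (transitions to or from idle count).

context switches = 9

t=0: L0/L1/L2 = ABF/-/- → run A
t=1: L0/L1/L2 = ABFG/-/- → run A
t=2: L0/L1/L2 = ABFGE/-/- → run A
t=3: L0/L1/L2 = BFGE/A/- → run B
t=4: L0/L1/L2 = BFGE/A/- → run B
t=5: L0/L1/L2 = BFGE/A/- → run B
t=6: L0/L1/L2 = FGE/AB/- → run F
t=7: L0/L1/L2 = FGE/AB/- → run F
t=8: L0/L1/L2 = FGE/AB/- → run F
t=9: L0/L1/L2 = GE/ABF/- → run G
t=10: L0/L1/L2 = GE/ABF/- → run G
t=11: L0/L1/L2 = GE/ABF/- → run G
t=12: L0/L1/L2 = E/ABF/- → run E
t=13: L0/L1/L2 = E/ABF/- → run E
t=14: L0/L1/L2 = E/ABF/- → run E
t=15: L0/L1/L2 = -/ABFE/- → run A
t=16: L0/L1/L2 = -/ABFE/- → run A
t=17: L0/L1/L2 = -/BFE/- → run B
t=18: L0/L1/L2 = -/BFE/- → run B
t=19: L0/L1/L2 = -/BFE/- → run B
t=20: L0/L1/L2 = -/FE/- → run F
t=21: L0/L1/L2 = -/FE/- → run F
t=22: L0/L1/L2 = -/FE/- → run F
t=23: L0/L1/L2 = -/FE/- → run F
t=24: L0/L1/L2 = -/FE/- → run F
t=25: L0/L1/L2 = -/E/- → run E
t=26: L0/L1/L2 = -/E/- → run E
t=27: L0/L1/L2 = -/E/- → run E
t=28: L0/L1/L2 = -/E/- → run E
t=29: L0/L1/L2 = -/E/- → run E
t=30: (idle)
t=31: (idle)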